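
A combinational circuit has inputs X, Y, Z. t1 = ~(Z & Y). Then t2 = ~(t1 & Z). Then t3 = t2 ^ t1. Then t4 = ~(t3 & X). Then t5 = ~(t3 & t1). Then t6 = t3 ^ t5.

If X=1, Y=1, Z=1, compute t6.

0

t1 = ~(1 & 1) = 0
t2 = ~(0 & 1) = 1
t3 = 1 ^ 0 = 1
t5 = ~(1 & 0) = 1
t6 = 1 ^ 1 = 0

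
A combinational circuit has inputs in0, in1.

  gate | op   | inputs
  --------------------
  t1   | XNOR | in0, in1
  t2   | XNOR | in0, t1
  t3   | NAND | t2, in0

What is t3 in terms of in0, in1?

(in0 XNOR (in0 XNOR in1)) NAND in0

t1 = in0 XNOR in1
t2 = in0 XNOR t1 = in0 XNOR (in0 XNOR in1)
t3 = t2 NAND in0 = (in0 XNOR (in0 XNOR in1)) NAND in0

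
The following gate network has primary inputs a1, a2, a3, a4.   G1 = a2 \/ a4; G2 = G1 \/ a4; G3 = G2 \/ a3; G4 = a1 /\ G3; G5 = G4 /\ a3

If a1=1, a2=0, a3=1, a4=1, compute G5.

1

G1 = 0 \/ 1 = 1
G2 = 1 \/ 1 = 1
G3 = 1 \/ 1 = 1
G4 = 1 /\ 1 = 1
G5 = 1 /\ 1 = 1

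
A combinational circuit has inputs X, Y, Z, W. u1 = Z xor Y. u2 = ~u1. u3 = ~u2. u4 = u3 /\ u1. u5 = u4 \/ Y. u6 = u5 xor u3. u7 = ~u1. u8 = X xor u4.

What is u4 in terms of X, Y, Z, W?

u1 = Z xor Y
u2 = ~u1 = ~(Z xor Y)
u3 = ~u2 = ~~(Z xor Y)
u4 = u3 /\ u1 = ~~(Z xor Y) /\ (Z xor Y)

~~(Z xor Y) /\ (Z xor Y)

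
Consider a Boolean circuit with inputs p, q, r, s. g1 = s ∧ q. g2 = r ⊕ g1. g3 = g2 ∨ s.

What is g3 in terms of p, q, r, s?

(r ⊕ (s ∧ q)) ∨ s

g1 = s ∧ q
g2 = r ⊕ g1 = r ⊕ (s ∧ q)
g3 = g2 ∨ s = (r ⊕ (s ∧ q)) ∨ s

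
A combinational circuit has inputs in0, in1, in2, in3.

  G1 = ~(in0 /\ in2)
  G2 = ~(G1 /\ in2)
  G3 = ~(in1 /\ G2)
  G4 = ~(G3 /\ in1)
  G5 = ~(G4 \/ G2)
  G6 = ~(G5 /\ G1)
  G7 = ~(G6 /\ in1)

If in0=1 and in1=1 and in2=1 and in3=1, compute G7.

0

G1 = ~(1 /\ 1) = 0
G2 = ~(0 /\ 1) = 1
G3 = ~(1 /\ 1) = 0
G4 = ~(0 /\ 1) = 1
G5 = ~(1 \/ 1) = 0
G6 = ~(0 /\ 0) = 1
G7 = ~(1 /\ 1) = 0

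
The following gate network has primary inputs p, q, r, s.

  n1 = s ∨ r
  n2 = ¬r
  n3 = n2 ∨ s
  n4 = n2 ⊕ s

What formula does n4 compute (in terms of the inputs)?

¬r ⊕ s

n2 = ¬r
n4 = n2 ⊕ s = ¬r ⊕ s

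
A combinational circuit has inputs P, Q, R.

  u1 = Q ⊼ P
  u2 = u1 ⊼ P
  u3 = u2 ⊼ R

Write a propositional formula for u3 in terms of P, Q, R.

u1 = Q ⊼ P
u2 = u1 ⊼ P = (Q ⊼ P) ⊼ P
u3 = u2 ⊼ R = ((Q ⊼ P) ⊼ P) ⊼ R

((Q ⊼ P) ⊼ P) ⊼ R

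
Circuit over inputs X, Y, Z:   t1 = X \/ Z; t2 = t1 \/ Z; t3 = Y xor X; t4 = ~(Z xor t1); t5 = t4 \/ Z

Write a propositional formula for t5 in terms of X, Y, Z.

t1 = X \/ Z
t4 = ~(Z xor t1) = ~(Z xor (X \/ Z))
t5 = t4 \/ Z = (~(Z xor (X \/ Z))) \/ Z

(~(Z xor (X \/ Z))) \/ Z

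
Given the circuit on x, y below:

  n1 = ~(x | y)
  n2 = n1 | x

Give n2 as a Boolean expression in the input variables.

n1 = ~(x | y)
n2 = n1 | x = (~(x | y)) | x

(~(x | y)) | x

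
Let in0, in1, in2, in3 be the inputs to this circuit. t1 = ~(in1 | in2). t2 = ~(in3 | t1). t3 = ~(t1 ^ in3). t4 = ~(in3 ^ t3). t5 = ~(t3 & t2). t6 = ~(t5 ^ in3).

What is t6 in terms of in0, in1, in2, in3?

t1 = ~(in1 | in2)
t2 = ~(in3 | t1) = ~(in3 | (~(in1 | in2)))
t3 = ~(t1 ^ in3) = ~((~(in1 | in2)) ^ in3)
t5 = ~(t3 & t2) = ~((~((~(in1 | in2)) ^ in3)) & (~(in3 | (~(in1 | in2)))))
t6 = ~(t5 ^ in3) = ~((~((~((~(in1 | in2)) ^ in3)) & (~(in3 | (~(in1 | in2)))))) ^ in3)

~((~((~((~(in1 | in2)) ^ in3)) & (~(in3 | (~(in1 | in2)))))) ^ in3)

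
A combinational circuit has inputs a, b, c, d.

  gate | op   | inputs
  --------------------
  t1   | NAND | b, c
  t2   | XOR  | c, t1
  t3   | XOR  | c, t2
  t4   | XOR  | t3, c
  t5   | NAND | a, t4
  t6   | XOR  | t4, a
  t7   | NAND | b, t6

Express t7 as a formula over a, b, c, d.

t1 = b NAND c
t2 = c XOR t1 = c XOR (b NAND c)
t3 = c XOR t2 = c XOR (c XOR (b NAND c))
t4 = t3 XOR c = (c XOR (c XOR (b NAND c))) XOR c
t6 = t4 XOR a = ((c XOR (c XOR (b NAND c))) XOR c) XOR a
t7 = b NAND t6 = b NAND (((c XOR (c XOR (b NAND c))) XOR c) XOR a)

b NAND (((c XOR (c XOR (b NAND c))) XOR c) XOR a)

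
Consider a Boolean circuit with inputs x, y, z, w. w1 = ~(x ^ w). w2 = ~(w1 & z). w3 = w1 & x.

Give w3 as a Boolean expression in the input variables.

w1 = ~(x ^ w)
w3 = w1 & x = (~(x ^ w)) & x

(~(x ^ w)) & x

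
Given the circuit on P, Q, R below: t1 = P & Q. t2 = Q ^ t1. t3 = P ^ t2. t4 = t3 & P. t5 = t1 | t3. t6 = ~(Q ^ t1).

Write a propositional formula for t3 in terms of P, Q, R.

P ^ (Q ^ (P & Q))

t1 = P & Q
t2 = Q ^ t1 = Q ^ (P & Q)
t3 = P ^ t2 = P ^ (Q ^ (P & Q))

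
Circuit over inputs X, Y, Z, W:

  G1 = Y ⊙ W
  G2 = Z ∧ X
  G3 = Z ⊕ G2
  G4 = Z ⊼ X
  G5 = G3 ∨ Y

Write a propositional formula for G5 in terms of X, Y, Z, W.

(Z ⊕ (Z ∧ X)) ∨ Y

G2 = Z ∧ X
G3 = Z ⊕ G2 = Z ⊕ (Z ∧ X)
G5 = G3 ∨ Y = (Z ⊕ (Z ∧ X)) ∨ Y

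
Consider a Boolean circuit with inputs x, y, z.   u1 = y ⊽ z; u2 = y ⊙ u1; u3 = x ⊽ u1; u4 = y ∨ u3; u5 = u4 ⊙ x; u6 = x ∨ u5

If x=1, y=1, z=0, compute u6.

1

u1 = 1 ⊽ 0 = 0
u3 = 1 ⊽ 0 = 0
u4 = 1 ∨ 0 = 1
u5 = 1 ⊙ 1 = 1
u6 = 1 ∨ 1 = 1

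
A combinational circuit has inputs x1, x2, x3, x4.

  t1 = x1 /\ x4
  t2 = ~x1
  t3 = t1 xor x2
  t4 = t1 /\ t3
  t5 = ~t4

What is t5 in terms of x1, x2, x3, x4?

~((x1 /\ x4) /\ ((x1 /\ x4) xor x2))

t1 = x1 /\ x4
t3 = t1 xor x2 = (x1 /\ x4) xor x2
t4 = t1 /\ t3 = (x1 /\ x4) /\ ((x1 /\ x4) xor x2)
t5 = ~t4 = ~((x1 /\ x4) /\ ((x1 /\ x4) xor x2))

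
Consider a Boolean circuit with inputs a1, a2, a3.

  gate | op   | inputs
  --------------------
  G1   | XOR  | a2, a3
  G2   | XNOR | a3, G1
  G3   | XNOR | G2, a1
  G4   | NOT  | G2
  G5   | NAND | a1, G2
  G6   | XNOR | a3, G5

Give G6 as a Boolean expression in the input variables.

G1 = a2 XOR a3
G2 = a3 XNOR G1 = a3 XNOR (a2 XOR a3)
G5 = a1 NAND G2 = a1 NAND (a3 XNOR (a2 XOR a3))
G6 = a3 XNOR G5 = a3 XNOR (a1 NAND (a3 XNOR (a2 XOR a3)))

a3 XNOR (a1 NAND (a3 XNOR (a2 XOR a3)))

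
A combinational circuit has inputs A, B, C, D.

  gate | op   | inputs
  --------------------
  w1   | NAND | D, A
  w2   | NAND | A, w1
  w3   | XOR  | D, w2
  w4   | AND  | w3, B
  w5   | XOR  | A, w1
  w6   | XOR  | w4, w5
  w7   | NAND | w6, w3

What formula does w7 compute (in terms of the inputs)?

w1 = D NAND A
w2 = A NAND w1 = A NAND (D NAND A)
w3 = D XOR w2 = D XOR (A NAND (D NAND A))
w4 = w3 AND B = (D XOR (A NAND (D NAND A))) AND B
w5 = A XOR w1 = A XOR (D NAND A)
w6 = w4 XOR w5 = ((D XOR (A NAND (D NAND A))) AND B) XOR (A XOR (D NAND A))
w7 = w6 NAND w3 = (((D XOR (A NAND (D NAND A))) AND B) XOR (A XOR (D NAND A))) NAND (D XOR (A NAND (D NAND A)))

(((D XOR (A NAND (D NAND A))) AND B) XOR (A XOR (D NAND A))) NAND (D XOR (A NAND (D NAND A)))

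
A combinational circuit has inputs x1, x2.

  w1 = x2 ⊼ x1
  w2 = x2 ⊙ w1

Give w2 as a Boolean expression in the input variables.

x2 ⊙ (x2 ⊼ x1)

w1 = x2 ⊼ x1
w2 = x2 ⊙ w1 = x2 ⊙ (x2 ⊼ x1)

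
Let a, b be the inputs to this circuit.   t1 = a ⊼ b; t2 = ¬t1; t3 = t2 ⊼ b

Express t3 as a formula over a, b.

t1 = a ⊼ b
t2 = ¬t1 = ¬(a ⊼ b)
t3 = t2 ⊼ b = ¬(a ⊼ b) ⊼ b

¬(a ⊼ b) ⊼ b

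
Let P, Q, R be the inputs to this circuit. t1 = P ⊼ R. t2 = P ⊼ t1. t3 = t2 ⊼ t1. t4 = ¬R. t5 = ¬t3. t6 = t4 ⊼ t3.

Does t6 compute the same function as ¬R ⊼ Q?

No

t1 = P ⊼ R
t2 = P ⊼ t1 = P ⊼ (P ⊼ R)
t3 = t2 ⊼ t1 = (P ⊼ (P ⊼ R)) ⊼ (P ⊼ R)
t4 = ¬R
t6 = t4 ⊼ t3 = ¬R ⊼ ((P ⊼ (P ⊼ R)) ⊼ (P ⊼ R))
At P=0, Q=1, R=0: circuit gives 1, formula gives 0.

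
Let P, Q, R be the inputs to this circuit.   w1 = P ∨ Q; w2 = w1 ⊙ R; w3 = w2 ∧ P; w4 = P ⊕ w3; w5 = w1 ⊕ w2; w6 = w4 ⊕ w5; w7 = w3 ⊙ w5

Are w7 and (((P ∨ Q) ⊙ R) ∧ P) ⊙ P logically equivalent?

w1 = P ∨ Q
w2 = w1 ⊙ R = (P ∨ Q) ⊙ R
w3 = w2 ∧ P = ((P ∨ Q) ⊙ R) ∧ P
w5 = w1 ⊕ w2 = (P ∨ Q) ⊕ ((P ∨ Q) ⊙ R)
w7 = w3 ⊙ w5 = (((P ∨ Q) ⊙ R) ∧ P) ⊙ ((P ∨ Q) ⊕ ((P ∨ Q) ⊙ R))
At P=0, Q=0, R=0: circuit gives 0, formula gives 1.

No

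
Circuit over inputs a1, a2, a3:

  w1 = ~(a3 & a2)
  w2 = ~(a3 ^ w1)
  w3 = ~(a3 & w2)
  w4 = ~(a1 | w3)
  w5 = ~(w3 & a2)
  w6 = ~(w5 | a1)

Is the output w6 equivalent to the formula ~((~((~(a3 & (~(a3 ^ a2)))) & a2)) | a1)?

w1 = ~(a3 & a2)
w2 = ~(a3 ^ w1) = ~(a3 ^ (~(a3 & a2)))
w3 = ~(a3 & w2) = ~(a3 & (~(a3 ^ (~(a3 & a2)))))
w5 = ~(w3 & a2) = ~((~(a3 & (~(a3 ^ (~(a3 & a2)))))) & a2)
w6 = ~(w5 | a1) = ~((~((~(a3 & (~(a3 ^ (~(a3 & a2)))))) & a2)) | a1)
At a1=0, a2=1, a3=1: circuit gives 1, formula gives 0.

No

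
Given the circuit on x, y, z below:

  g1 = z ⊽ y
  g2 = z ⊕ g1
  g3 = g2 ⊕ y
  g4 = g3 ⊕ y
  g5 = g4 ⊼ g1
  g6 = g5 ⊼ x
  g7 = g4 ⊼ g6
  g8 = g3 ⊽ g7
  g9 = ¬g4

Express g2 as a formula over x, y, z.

g1 = z ⊽ y
g2 = z ⊕ g1 = z ⊕ (z ⊽ y)

z ⊕ (z ⊽ y)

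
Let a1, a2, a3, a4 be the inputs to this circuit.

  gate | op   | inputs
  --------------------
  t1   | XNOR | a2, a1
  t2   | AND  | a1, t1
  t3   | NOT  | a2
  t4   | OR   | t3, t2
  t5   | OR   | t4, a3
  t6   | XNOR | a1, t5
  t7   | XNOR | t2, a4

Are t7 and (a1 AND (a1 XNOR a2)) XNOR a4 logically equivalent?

Yes

t1 = a2 XNOR a1
t2 = a1 AND t1 = a1 AND (a2 XNOR a1)
t7 = t2 XNOR a4 = (a1 AND (a2 XNOR a1)) XNOR a4
At a1=0, a2=0, a3=0, a4=1: circuit gives 0, formula gives 0.
At a1=0, a2=0, a3=0, a4=0: circuit gives 1, formula gives 1.
Agrees on all 16 inputs.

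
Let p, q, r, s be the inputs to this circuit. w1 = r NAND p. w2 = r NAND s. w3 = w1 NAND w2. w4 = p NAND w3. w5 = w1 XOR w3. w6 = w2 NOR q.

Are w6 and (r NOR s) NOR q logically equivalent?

No

w2 = r NAND s
w6 = w2 NOR q = (r NAND s) NOR q
At p=0, q=0, r=0, s=1: circuit gives 0, formula gives 1.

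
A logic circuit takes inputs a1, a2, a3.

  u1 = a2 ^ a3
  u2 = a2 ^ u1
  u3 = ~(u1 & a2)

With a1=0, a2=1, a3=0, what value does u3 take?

0

u1 = 1 ^ 0 = 1
u3 = ~(1 & 1) = 0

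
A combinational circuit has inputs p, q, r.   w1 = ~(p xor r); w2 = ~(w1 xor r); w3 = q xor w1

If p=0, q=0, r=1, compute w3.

w1 = ~(0 xor 1) = 0
w3 = 0 xor 0 = 0

0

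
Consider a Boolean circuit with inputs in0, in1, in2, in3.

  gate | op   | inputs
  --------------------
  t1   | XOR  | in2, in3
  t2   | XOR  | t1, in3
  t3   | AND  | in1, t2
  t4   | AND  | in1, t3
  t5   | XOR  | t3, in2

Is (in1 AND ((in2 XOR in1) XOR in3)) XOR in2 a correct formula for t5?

t1 = in2 XOR in3
t2 = t1 XOR in3 = (in2 XOR in3) XOR in3
t3 = in1 AND t2 = in1 AND ((in2 XOR in3) XOR in3)
t5 = t3 XOR in2 = (in1 AND ((in2 XOR in3) XOR in3)) XOR in2
At in0=0, in1=1, in2=0, in3=0: circuit gives 0, formula gives 1.

No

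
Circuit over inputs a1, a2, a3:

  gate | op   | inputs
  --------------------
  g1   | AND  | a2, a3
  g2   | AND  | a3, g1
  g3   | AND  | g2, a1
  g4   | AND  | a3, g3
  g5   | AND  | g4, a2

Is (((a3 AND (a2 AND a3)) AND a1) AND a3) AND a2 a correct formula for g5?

Yes

g1 = a2 AND a3
g2 = a3 AND g1 = a3 AND (a2 AND a3)
g3 = g2 AND a1 = (a3 AND (a2 AND a3)) AND a1
g4 = a3 AND g3 = a3 AND ((a3 AND (a2 AND a3)) AND a1)
g5 = g4 AND a2 = (a3 AND ((a3 AND (a2 AND a3)) AND a1)) AND a2
At a1=0, a2=0, a3=0: circuit gives 0, formula gives 0.
At a1=1, a2=1, a3=1: circuit gives 1, formula gives 1.
Agrees on all 8 inputs.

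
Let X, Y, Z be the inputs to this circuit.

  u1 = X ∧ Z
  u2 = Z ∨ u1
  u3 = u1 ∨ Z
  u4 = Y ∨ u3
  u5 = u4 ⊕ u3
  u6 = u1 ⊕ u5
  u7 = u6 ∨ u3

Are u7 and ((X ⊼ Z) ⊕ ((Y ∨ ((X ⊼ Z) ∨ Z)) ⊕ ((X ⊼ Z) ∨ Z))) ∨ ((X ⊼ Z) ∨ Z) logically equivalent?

u1 = X ∧ Z
u3 = u1 ∨ Z = (X ∧ Z) ∨ Z
u4 = Y ∨ u3 = Y ∨ ((X ∧ Z) ∨ Z)
u5 = u4 ⊕ u3 = (Y ∨ ((X ∧ Z) ∨ Z)) ⊕ ((X ∧ Z) ∨ Z)
u6 = u1 ⊕ u5 = (X ∧ Z) ⊕ ((Y ∨ ((X ∧ Z) ∨ Z)) ⊕ ((X ∧ Z) ∨ Z))
u7 = u6 ∨ u3 = ((X ∧ Z) ⊕ ((Y ∨ ((X ∧ Z) ∨ Z)) ⊕ ((X ∧ Z) ∨ Z))) ∨ ((X ∧ Z) ∨ Z)
At X=0, Y=0, Z=0: circuit gives 0, formula gives 1.

No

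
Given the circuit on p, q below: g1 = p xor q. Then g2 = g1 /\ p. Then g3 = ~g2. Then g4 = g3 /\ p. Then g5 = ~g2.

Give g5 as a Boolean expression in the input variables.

g1 = p xor q
g2 = g1 /\ p = (p xor q) /\ p
g5 = ~g2 = ~((p xor q) /\ p)

~((p xor q) /\ p)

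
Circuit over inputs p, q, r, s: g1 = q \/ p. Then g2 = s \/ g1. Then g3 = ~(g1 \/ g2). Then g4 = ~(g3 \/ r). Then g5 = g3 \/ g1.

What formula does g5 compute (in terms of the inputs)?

(~((q \/ p) \/ (s \/ (q \/ p)))) \/ (q \/ p)

g1 = q \/ p
g2 = s \/ g1 = s \/ (q \/ p)
g3 = ~(g1 \/ g2) = ~((q \/ p) \/ (s \/ (q \/ p)))
g5 = g3 \/ g1 = (~((q \/ p) \/ (s \/ (q \/ p)))) \/ (q \/ p)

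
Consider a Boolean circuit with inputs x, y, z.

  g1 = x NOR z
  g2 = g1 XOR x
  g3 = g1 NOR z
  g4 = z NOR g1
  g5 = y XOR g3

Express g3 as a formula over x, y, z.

g1 = x NOR z
g3 = g1 NOR z = (x NOR z) NOR z

(x NOR z) NOR z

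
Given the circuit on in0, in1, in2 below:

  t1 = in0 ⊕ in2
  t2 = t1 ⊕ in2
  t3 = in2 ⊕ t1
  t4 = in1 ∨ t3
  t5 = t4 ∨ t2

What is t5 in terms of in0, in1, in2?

t1 = in0 ⊕ in2
t2 = t1 ⊕ in2 = (in0 ⊕ in2) ⊕ in2
t3 = in2 ⊕ t1 = in2 ⊕ (in0 ⊕ in2)
t4 = in1 ∨ t3 = in1 ∨ (in2 ⊕ (in0 ⊕ in2))
t5 = t4 ∨ t2 = (in1 ∨ (in2 ⊕ (in0 ⊕ in2))) ∨ ((in0 ⊕ in2) ⊕ in2)

(in1 ∨ (in2 ⊕ (in0 ⊕ in2))) ∨ ((in0 ⊕ in2) ⊕ in2)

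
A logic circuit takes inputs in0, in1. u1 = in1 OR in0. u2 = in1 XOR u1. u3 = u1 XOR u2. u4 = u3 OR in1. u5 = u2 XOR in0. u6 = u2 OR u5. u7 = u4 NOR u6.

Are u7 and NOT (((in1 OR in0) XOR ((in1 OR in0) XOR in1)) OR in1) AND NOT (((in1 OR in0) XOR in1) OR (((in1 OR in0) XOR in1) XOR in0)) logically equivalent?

u1 = in1 OR in0
u2 = in1 XOR u1 = in1 XOR (in1 OR in0)
u3 = u1 XOR u2 = (in1 OR in0) XOR (in1 XOR (in1 OR in0))
u4 = u3 OR in1 = ((in1 OR in0) XOR (in1 XOR (in1 OR in0))) OR in1
u5 = u2 XOR in0 = (in1 XOR (in1 OR in0)) XOR in0
u6 = u2 OR u5 = (in1 XOR (in1 OR in0)) OR ((in1 XOR (in1 OR in0)) XOR in0)
u7 = u4 NOR u6 = (((in1 OR in0) XOR (in1 XOR (in1 OR in0))) OR in1) NOR ((in1 XOR (in1 OR in0)) OR ((in1 XOR (in1 OR in0)) XOR in0))
At in0=0, in1=1: circuit gives 0, formula gives 0.
At in0=0, in1=0: circuit gives 1, formula gives 1.
Agrees on all 4 inputs.

Yes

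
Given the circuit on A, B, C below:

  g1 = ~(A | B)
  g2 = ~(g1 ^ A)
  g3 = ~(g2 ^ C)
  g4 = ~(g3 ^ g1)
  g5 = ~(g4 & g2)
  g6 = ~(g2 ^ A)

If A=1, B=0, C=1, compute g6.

0

g1 = ~(1 | 0) = 0
g2 = ~(0 ^ 1) = 0
g6 = ~(0 ^ 1) = 0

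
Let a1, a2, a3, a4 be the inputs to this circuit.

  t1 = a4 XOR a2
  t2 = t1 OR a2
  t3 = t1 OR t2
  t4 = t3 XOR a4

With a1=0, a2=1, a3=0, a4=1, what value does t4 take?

t1 = 1 XOR 1 = 0
t2 = 0 OR 1 = 1
t3 = 0 OR 1 = 1
t4 = 1 XOR 1 = 0

0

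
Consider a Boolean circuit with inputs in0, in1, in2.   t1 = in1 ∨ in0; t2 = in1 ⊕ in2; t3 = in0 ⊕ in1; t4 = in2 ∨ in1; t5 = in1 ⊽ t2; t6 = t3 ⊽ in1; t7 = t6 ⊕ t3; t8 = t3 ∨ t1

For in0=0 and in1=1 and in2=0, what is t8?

t1 = 1 ∨ 0 = 1
t3 = 0 ⊕ 1 = 1
t8 = 1 ∨ 1 = 1

1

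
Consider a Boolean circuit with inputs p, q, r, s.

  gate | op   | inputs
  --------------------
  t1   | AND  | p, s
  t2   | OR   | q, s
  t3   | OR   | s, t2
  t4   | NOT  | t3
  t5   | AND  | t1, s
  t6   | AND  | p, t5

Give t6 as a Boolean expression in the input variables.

t1 = p AND s
t5 = t1 AND s = (p AND s) AND s
t6 = p AND t5 = p AND ((p AND s) AND s)

p AND ((p AND s) AND s)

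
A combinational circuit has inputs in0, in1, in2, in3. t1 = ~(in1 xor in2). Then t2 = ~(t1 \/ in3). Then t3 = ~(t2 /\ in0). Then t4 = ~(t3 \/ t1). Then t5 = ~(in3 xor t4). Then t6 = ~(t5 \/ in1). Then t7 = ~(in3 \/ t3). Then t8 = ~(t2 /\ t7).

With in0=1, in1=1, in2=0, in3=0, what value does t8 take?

t1 = ~(1 xor 0) = 0
t2 = ~(0 \/ 0) = 1
t3 = ~(1 /\ 1) = 0
t7 = ~(0 \/ 0) = 1
t8 = ~(1 /\ 1) = 0

0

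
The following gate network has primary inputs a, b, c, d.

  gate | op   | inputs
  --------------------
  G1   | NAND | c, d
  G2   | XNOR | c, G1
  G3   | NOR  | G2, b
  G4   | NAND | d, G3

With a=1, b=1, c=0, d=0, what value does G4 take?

1

G1 = 0 NAND 0 = 1
G2 = 0 XNOR 1 = 0
G3 = 0 NOR 1 = 0
G4 = 0 NAND 0 = 1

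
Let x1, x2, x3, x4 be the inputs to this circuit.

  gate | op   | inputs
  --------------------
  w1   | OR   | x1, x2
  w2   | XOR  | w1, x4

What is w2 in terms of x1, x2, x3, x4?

(x1 OR x2) XOR x4

w1 = x1 OR x2
w2 = w1 XOR x4 = (x1 OR x2) XOR x4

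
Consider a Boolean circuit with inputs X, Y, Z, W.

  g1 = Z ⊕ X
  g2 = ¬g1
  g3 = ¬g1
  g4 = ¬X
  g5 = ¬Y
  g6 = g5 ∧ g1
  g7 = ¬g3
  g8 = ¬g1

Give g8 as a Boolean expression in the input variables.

g1 = Z ⊕ X
g8 = ¬g1 = ¬(Z ⊕ X)

¬(Z ⊕ X)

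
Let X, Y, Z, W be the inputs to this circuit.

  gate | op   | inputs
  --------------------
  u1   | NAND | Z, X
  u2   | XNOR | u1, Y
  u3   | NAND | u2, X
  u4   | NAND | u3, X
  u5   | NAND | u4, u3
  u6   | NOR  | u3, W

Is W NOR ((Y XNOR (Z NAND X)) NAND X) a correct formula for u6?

Yes

u1 = Z NAND X
u2 = u1 XNOR Y = (Z NAND X) XNOR Y
u3 = u2 NAND X = ((Z NAND X) XNOR Y) NAND X
u6 = u3 NOR W = (((Z NAND X) XNOR Y) NAND X) NOR W
At X=0, Y=0, Z=0, W=0: circuit gives 0, formula gives 0.
At X=1, Y=0, Z=1, W=0: circuit gives 1, formula gives 1.
Agrees on all 16 inputs.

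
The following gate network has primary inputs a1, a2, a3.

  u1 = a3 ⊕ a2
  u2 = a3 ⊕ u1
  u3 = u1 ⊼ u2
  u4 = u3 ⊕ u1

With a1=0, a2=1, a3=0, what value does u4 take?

u1 = 0 ⊕ 1 = 1
u2 = 0 ⊕ 1 = 1
u3 = 1 ⊼ 1 = 0
u4 = 0 ⊕ 1 = 1

1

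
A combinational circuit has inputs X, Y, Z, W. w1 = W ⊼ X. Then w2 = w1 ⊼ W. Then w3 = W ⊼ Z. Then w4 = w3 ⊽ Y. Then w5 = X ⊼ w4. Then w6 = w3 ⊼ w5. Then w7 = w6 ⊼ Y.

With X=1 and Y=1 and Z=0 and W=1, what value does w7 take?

1

w3 = 1 ⊼ 0 = 1
w4 = 1 ⊽ 1 = 0
w5 = 1 ⊼ 0 = 1
w6 = 1 ⊼ 1 = 0
w7 = 0 ⊼ 1 = 1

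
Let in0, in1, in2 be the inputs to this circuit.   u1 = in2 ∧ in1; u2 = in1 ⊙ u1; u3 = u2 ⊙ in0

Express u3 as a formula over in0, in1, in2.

(in1 ⊙ (in2 ∧ in1)) ⊙ in0

u1 = in2 ∧ in1
u2 = in1 ⊙ u1 = in1 ⊙ (in2 ∧ in1)
u3 = u2 ⊙ in0 = (in1 ⊙ (in2 ∧ in1)) ⊙ in0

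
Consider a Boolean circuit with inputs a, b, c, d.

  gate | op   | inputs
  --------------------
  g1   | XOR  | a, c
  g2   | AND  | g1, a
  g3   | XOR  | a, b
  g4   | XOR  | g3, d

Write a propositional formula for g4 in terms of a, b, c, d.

g3 = a XOR b
g4 = g3 XOR d = (a XOR b) XOR d

(a XOR b) XOR d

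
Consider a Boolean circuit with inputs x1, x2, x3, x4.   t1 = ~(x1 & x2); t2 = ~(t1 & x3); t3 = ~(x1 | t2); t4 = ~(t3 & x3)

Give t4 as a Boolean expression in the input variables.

~((~(x1 | (~((~(x1 & x2)) & x3)))) & x3)

t1 = ~(x1 & x2)
t2 = ~(t1 & x3) = ~((~(x1 & x2)) & x3)
t3 = ~(x1 | t2) = ~(x1 | (~((~(x1 & x2)) & x3)))
t4 = ~(t3 & x3) = ~((~(x1 | (~((~(x1 & x2)) & x3)))) & x3)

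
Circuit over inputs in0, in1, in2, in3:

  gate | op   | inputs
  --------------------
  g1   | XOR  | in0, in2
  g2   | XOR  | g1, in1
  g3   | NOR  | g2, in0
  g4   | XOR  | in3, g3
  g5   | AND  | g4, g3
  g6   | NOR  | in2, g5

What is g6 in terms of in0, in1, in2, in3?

g1 = in0 XOR in2
g2 = g1 XOR in1 = (in0 XOR in2) XOR in1
g3 = g2 NOR in0 = ((in0 XOR in2) XOR in1) NOR in0
g4 = in3 XOR g3 = in3 XOR (((in0 XOR in2) XOR in1) NOR in0)
g5 = g4 AND g3 = (in3 XOR (((in0 XOR in2) XOR in1) NOR in0)) AND (((in0 XOR in2) XOR in1) NOR in0)
g6 = in2 NOR g5 = in2 NOR ((in3 XOR (((in0 XOR in2) XOR in1) NOR in0)) AND (((in0 XOR in2) XOR in1) NOR in0))

in2 NOR ((in3 XOR (((in0 XOR in2) XOR in1) NOR in0)) AND (((in0 XOR in2) XOR in1) NOR in0))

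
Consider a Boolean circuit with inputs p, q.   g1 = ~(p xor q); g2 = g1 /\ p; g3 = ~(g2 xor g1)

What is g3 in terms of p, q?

g1 = ~(p xor q)
g2 = g1 /\ p = (~(p xor q)) /\ p
g3 = ~(g2 xor g1) = ~(((~(p xor q)) /\ p) xor (~(p xor q)))

~(((~(p xor q)) /\ p) xor (~(p xor q)))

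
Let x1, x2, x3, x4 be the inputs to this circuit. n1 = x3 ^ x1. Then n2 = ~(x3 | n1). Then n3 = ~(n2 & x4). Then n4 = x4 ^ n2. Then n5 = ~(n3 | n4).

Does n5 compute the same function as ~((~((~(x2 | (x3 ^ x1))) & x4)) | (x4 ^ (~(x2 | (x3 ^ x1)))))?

No

n1 = x3 ^ x1
n2 = ~(x3 | n1) = ~(x3 | (x3 ^ x1))
n3 = ~(n2 & x4) = ~((~(x3 | (x3 ^ x1))) & x4)
n4 = x4 ^ n2 = x4 ^ (~(x3 | (x3 ^ x1)))
n5 = ~(n3 | n4) = ~((~((~(x3 | (x3 ^ x1))) & x4)) | (x4 ^ (~(x3 | (x3 ^ x1)))))
At x1=0, x2=1, x3=0, x4=1: circuit gives 1, formula gives 0.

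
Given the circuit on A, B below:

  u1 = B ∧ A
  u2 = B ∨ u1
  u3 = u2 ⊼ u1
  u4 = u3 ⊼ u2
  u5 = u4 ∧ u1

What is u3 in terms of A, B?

(B ∨ (B ∧ A)) ⊼ (B ∧ A)

u1 = B ∧ A
u2 = B ∨ u1 = B ∨ (B ∧ A)
u3 = u2 ⊼ u1 = (B ∨ (B ∧ A)) ⊼ (B ∧ A)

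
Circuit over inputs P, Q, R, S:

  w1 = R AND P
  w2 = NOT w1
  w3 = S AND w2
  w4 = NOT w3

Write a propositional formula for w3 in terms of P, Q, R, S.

S AND NOT (R AND P)

w1 = R AND P
w2 = NOT w1 = NOT (R AND P)
w3 = S AND w2 = S AND NOT (R AND P)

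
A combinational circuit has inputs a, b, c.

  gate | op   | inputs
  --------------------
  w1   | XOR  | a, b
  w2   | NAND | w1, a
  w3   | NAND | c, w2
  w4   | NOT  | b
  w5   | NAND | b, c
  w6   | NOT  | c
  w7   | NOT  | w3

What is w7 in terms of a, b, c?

NOT (c NAND ((a XOR b) NAND a))

w1 = a XOR b
w2 = w1 NAND a = (a XOR b) NAND a
w3 = c NAND w2 = c NAND ((a XOR b) NAND a)
w7 = NOT w3 = NOT (c NAND ((a XOR b) NAND a))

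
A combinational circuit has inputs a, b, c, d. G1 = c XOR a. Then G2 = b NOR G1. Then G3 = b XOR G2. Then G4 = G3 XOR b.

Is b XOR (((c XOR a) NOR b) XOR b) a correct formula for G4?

Yes

G1 = c XOR a
G2 = b NOR G1 = b NOR (c XOR a)
G3 = b XOR G2 = b XOR (b NOR (c XOR a))
G4 = G3 XOR b = (b XOR (b NOR (c XOR a))) XOR b
At a=0, b=0, c=1, d=0: circuit gives 0, formula gives 0.
At a=0, b=0, c=0, d=0: circuit gives 1, formula gives 1.
Agrees on all 16 inputs.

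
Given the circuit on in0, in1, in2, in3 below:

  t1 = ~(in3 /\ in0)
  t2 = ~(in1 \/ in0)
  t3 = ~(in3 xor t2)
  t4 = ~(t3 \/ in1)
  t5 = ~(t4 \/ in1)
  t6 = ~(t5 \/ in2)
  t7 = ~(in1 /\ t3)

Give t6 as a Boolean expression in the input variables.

~((~((~((~(in3 xor (~(in1 \/ in0)))) \/ in1)) \/ in1)) \/ in2)

t2 = ~(in1 \/ in0)
t3 = ~(in3 xor t2) = ~(in3 xor (~(in1 \/ in0)))
t4 = ~(t3 \/ in1) = ~((~(in3 xor (~(in1 \/ in0)))) \/ in1)
t5 = ~(t4 \/ in1) = ~((~((~(in3 xor (~(in1 \/ in0)))) \/ in1)) \/ in1)
t6 = ~(t5 \/ in2) = ~((~((~((~(in3 xor (~(in1 \/ in0)))) \/ in1)) \/ in1)) \/ in2)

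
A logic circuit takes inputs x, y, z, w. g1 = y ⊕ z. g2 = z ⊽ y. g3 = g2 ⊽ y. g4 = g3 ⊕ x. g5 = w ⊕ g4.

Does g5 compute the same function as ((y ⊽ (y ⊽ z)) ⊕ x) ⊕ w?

g2 = z ⊽ y
g3 = g2 ⊽ y = (z ⊽ y) ⊽ y
g4 = g3 ⊕ x = ((z ⊽ y) ⊽ y) ⊕ x
g5 = w ⊕ g4 = w ⊕ (((z ⊽ y) ⊽ y) ⊕ x)
At x=0, y=0, z=0, w=0: circuit gives 0, formula gives 0.
At x=0, y=0, z=0, w=1: circuit gives 1, formula gives 1.
Agrees on all 16 inputs.

Yes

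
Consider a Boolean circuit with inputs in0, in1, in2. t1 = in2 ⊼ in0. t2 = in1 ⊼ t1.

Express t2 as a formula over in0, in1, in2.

t1 = in2 ⊼ in0
t2 = in1 ⊼ t1 = in1 ⊼ (in2 ⊼ in0)

in1 ⊼ (in2 ⊼ in0)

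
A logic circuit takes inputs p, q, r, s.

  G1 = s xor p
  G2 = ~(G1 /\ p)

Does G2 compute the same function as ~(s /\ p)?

No

G1 = s xor p
G2 = ~(G1 /\ p) = ~((s xor p) /\ p)
At p=1, q=0, r=0, s=0: circuit gives 0, formula gives 1.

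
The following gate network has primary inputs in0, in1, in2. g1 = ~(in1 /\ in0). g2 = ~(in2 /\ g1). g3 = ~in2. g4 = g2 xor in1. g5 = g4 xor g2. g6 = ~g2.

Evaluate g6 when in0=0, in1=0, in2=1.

1

g1 = ~(0 /\ 0) = 1
g2 = ~(1 /\ 1) = 0
g6 = ~0 = 1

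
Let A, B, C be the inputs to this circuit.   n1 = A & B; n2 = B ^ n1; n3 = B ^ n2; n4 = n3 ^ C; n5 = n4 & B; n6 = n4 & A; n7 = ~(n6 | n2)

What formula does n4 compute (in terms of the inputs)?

(B ^ (B ^ (A & B))) ^ C

n1 = A & B
n2 = B ^ n1 = B ^ (A & B)
n3 = B ^ n2 = B ^ (B ^ (A & B))
n4 = n3 ^ C = (B ^ (B ^ (A & B))) ^ C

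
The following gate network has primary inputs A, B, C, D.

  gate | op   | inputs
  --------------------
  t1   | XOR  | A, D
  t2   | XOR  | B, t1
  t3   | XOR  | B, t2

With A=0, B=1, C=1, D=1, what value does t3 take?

1

t1 = 0 XOR 1 = 1
t2 = 1 XOR 1 = 0
t3 = 1 XOR 0 = 1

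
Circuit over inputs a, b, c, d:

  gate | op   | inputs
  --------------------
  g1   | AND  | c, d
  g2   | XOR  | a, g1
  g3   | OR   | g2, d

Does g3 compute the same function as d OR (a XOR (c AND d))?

Yes

g1 = c AND d
g2 = a XOR g1 = a XOR (c AND d)
g3 = g2 OR d = (a XOR (c AND d)) OR d
At a=0, b=0, c=0, d=0: circuit gives 0, formula gives 0.
At a=0, b=0, c=0, d=1: circuit gives 1, formula gives 1.
Agrees on all 16 inputs.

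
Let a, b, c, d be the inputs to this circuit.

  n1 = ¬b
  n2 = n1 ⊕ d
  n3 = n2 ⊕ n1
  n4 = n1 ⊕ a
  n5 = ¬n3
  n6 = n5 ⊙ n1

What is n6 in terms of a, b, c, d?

¬((¬b ⊕ d) ⊕ ¬b) ⊙ ¬b

n1 = ¬b
n2 = n1 ⊕ d = ¬b ⊕ d
n3 = n2 ⊕ n1 = (¬b ⊕ d) ⊕ ¬b
n5 = ¬n3 = ¬((¬b ⊕ d) ⊕ ¬b)
n6 = n5 ⊙ n1 = ¬((¬b ⊕ d) ⊕ ¬b) ⊙ ¬b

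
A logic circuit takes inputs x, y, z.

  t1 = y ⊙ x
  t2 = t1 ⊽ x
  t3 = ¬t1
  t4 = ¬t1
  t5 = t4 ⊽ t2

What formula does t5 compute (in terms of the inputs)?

¬(y ⊙ x) ⊽ ((y ⊙ x) ⊽ x)

t1 = y ⊙ x
t2 = t1 ⊽ x = (y ⊙ x) ⊽ x
t4 = ¬t1 = ¬(y ⊙ x)
t5 = t4 ⊽ t2 = ¬(y ⊙ x) ⊽ ((y ⊙ x) ⊽ x)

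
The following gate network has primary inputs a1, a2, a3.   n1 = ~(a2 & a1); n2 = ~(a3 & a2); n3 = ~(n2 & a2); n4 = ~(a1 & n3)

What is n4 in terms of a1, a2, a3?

~(a1 & (~((~(a3 & a2)) & a2)))

n2 = ~(a3 & a2)
n3 = ~(n2 & a2) = ~((~(a3 & a2)) & a2)
n4 = ~(a1 & n3) = ~(a1 & (~((~(a3 & a2)) & a2)))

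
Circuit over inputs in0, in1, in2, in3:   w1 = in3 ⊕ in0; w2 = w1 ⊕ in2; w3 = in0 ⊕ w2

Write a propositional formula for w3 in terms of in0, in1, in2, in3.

in0 ⊕ ((in3 ⊕ in0) ⊕ in2)

w1 = in3 ⊕ in0
w2 = w1 ⊕ in2 = (in3 ⊕ in0) ⊕ in2
w3 = in0 ⊕ w2 = in0 ⊕ ((in3 ⊕ in0) ⊕ in2)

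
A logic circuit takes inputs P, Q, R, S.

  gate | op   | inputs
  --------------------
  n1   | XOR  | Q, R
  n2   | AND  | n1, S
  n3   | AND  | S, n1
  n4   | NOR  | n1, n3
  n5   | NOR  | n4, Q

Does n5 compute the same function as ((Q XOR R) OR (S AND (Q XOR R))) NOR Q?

n1 = Q XOR R
n3 = S AND n1 = S AND (Q XOR R)
n4 = n1 NOR n3 = (Q XOR R) NOR (S AND (Q XOR R))
n5 = n4 NOR Q = ((Q XOR R) NOR (S AND (Q XOR R))) NOR Q
At P=0, Q=0, R=0, S=0: circuit gives 0, formula gives 1.

No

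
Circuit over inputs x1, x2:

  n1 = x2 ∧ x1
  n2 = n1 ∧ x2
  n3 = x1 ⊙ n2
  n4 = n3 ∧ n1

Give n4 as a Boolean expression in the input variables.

(x1 ⊙ ((x2 ∧ x1) ∧ x2)) ∧ (x2 ∧ x1)

n1 = x2 ∧ x1
n2 = n1 ∧ x2 = (x2 ∧ x1) ∧ x2
n3 = x1 ⊙ n2 = x1 ⊙ ((x2 ∧ x1) ∧ x2)
n4 = n3 ∧ n1 = (x1 ⊙ ((x2 ∧ x1) ∧ x2)) ∧ (x2 ∧ x1)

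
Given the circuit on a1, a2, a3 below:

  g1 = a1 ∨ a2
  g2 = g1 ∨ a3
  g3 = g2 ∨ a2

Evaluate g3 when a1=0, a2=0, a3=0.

g1 = 0 ∨ 0 = 0
g2 = 0 ∨ 0 = 0
g3 = 0 ∨ 0 = 0

0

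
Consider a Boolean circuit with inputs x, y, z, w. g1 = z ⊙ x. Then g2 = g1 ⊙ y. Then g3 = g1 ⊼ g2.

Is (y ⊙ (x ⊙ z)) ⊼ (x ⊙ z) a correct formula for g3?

Yes

g1 = z ⊙ x
g2 = g1 ⊙ y = (z ⊙ x) ⊙ y
g3 = g1 ⊼ g2 = (z ⊙ x) ⊼ ((z ⊙ x) ⊙ y)
At x=0, y=1, z=0, w=0: circuit gives 0, formula gives 0.
At x=0, y=0, z=0, w=0: circuit gives 1, formula gives 1.
Agrees on all 16 inputs.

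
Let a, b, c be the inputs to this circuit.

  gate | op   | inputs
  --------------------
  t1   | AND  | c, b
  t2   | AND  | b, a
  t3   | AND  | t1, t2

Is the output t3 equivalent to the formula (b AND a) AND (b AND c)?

t1 = c AND b
t2 = b AND a
t3 = t1 AND t2 = (c AND b) AND (b AND a)
At a=0, b=0, c=0: circuit gives 0, formula gives 0.
At a=1, b=1, c=1: circuit gives 1, formula gives 1.
Agrees on all 8 inputs.

Yes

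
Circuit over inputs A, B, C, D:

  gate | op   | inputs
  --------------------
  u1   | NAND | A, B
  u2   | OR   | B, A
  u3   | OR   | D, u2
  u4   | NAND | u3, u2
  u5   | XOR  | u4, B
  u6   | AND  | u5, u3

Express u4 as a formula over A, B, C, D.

(D OR (B OR A)) NAND (B OR A)

u2 = B OR A
u3 = D OR u2 = D OR (B OR A)
u4 = u3 NAND u2 = (D OR (B OR A)) NAND (B OR A)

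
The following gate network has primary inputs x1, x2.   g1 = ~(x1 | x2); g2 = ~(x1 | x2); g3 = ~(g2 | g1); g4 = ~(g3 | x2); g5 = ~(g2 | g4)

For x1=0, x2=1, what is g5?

1

g1 = ~(0 | 1) = 0
g2 = ~(0 | 1) = 0
g3 = ~(0 | 0) = 1
g4 = ~(1 | 1) = 0
g5 = ~(0 | 0) = 1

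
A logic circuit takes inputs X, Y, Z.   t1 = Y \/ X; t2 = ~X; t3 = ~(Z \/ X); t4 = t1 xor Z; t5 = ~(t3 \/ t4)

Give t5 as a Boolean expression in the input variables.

~((~(Z \/ X)) \/ ((Y \/ X) xor Z))

t1 = Y \/ X
t3 = ~(Z \/ X)
t4 = t1 xor Z = (Y \/ X) xor Z
t5 = ~(t3 \/ t4) = ~((~(Z \/ X)) \/ ((Y \/ X) xor Z))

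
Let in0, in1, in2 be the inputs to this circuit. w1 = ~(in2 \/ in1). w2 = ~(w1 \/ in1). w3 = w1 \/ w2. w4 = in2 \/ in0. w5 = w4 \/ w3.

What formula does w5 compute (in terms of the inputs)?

w1 = ~(in2 \/ in1)
w2 = ~(w1 \/ in1) = ~((~(in2 \/ in1)) \/ in1)
w3 = w1 \/ w2 = (~(in2 \/ in1)) \/ (~((~(in2 \/ in1)) \/ in1))
w4 = in2 \/ in0
w5 = w4 \/ w3 = (in2 \/ in0) \/ ((~(in2 \/ in1)) \/ (~((~(in2 \/ in1)) \/ in1)))

(in2 \/ in0) \/ ((~(in2 \/ in1)) \/ (~((~(in2 \/ in1)) \/ in1)))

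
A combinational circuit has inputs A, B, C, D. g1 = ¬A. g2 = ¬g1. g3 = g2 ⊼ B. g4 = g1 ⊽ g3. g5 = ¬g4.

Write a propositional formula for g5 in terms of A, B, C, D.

¬(¬A ⊽ (¬¬A ⊼ B))

g1 = ¬A
g2 = ¬g1 = ¬¬A
g3 = g2 ⊼ B = ¬¬A ⊼ B
g4 = g1 ⊽ g3 = ¬A ⊽ (¬¬A ⊼ B)
g5 = ¬g4 = ¬(¬A ⊽ (¬¬A ⊼ B))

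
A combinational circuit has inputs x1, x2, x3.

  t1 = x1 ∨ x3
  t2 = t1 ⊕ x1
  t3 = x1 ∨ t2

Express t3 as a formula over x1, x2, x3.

x1 ∨ ((x1 ∨ x3) ⊕ x1)

t1 = x1 ∨ x3
t2 = t1 ⊕ x1 = (x1 ∨ x3) ⊕ x1
t3 = x1 ∨ t2 = x1 ∨ ((x1 ∨ x3) ⊕ x1)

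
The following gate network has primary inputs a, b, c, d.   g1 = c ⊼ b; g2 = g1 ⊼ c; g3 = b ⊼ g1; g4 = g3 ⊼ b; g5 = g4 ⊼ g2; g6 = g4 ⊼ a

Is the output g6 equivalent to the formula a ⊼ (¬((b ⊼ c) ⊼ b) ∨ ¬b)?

Yes

g1 = c ⊼ b
g3 = b ⊼ g1 = b ⊼ (c ⊼ b)
g4 = g3 ⊼ b = (b ⊼ (c ⊼ b)) ⊼ b
g6 = g4 ⊼ a = ((b ⊼ (c ⊼ b)) ⊼ b) ⊼ a
At a=1, b=0, c=0, d=0: circuit gives 0, formula gives 0.
At a=0, b=0, c=0, d=0: circuit gives 1, formula gives 1.
Agrees on all 16 inputs.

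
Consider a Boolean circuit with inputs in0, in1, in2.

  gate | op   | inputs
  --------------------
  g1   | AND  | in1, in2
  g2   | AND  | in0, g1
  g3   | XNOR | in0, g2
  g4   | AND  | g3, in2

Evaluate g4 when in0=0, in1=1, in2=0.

0

g1 = 1 AND 0 = 0
g2 = 0 AND 0 = 0
g3 = 0 XNOR 0 = 1
g4 = 1 AND 0 = 0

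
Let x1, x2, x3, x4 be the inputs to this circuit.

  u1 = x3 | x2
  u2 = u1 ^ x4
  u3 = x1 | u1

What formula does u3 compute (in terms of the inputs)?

x1 | (x3 | x2)

u1 = x3 | x2
u3 = x1 | u1 = x1 | (x3 | x2)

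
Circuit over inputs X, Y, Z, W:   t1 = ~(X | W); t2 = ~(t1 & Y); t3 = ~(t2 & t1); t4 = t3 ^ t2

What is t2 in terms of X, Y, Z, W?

t1 = ~(X | W)
t2 = ~(t1 & Y) = ~((~(X | W)) & Y)

~((~(X | W)) & Y)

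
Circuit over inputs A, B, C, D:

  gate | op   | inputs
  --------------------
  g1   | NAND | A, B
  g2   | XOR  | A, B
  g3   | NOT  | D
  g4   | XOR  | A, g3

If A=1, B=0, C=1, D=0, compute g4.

0

g3 = NOT 0 = 1
g4 = 1 XOR 1 = 0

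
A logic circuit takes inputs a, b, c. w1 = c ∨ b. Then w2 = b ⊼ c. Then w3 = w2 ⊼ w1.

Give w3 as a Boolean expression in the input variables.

w1 = c ∨ b
w2 = b ⊼ c
w3 = w2 ⊼ w1 = (b ⊼ c) ⊼ (c ∨ b)

(b ⊼ c) ⊼ (c ∨ b)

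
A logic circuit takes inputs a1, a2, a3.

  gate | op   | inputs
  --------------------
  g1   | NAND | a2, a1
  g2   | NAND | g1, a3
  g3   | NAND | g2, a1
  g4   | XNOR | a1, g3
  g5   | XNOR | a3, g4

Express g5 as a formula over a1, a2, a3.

g1 = a2 NAND a1
g2 = g1 NAND a3 = (a2 NAND a1) NAND a3
g3 = g2 NAND a1 = ((a2 NAND a1) NAND a3) NAND a1
g4 = a1 XNOR g3 = a1 XNOR (((a2 NAND a1) NAND a3) NAND a1)
g5 = a3 XNOR g4 = a3 XNOR (a1 XNOR (((a2 NAND a1) NAND a3) NAND a1))

a3 XNOR (a1 XNOR (((a2 NAND a1) NAND a3) NAND a1))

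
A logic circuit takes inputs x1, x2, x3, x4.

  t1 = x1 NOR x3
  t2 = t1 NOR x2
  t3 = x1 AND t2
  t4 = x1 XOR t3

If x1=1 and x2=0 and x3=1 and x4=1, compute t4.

t1 = 1 NOR 1 = 0
t2 = 0 NOR 0 = 1
t3 = 1 AND 1 = 1
t4 = 1 XOR 1 = 0

0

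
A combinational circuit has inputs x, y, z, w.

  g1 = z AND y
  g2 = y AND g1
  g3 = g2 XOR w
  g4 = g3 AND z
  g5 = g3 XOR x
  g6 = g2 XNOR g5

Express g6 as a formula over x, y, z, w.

(y AND (z AND y)) XNOR (((y AND (z AND y)) XOR w) XOR x)

g1 = z AND y
g2 = y AND g1 = y AND (z AND y)
g3 = g2 XOR w = (y AND (z AND y)) XOR w
g5 = g3 XOR x = ((y AND (z AND y)) XOR w) XOR x
g6 = g2 XNOR g5 = (y AND (z AND y)) XNOR (((y AND (z AND y)) XOR w) XOR x)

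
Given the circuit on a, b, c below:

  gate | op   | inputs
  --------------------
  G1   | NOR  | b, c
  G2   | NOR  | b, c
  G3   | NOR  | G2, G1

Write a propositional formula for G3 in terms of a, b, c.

G1 = b NOR c
G2 = b NOR c
G3 = G2 NOR G1 = (b NOR c) NOR (b NOR c)

(b NOR c) NOR (b NOR c)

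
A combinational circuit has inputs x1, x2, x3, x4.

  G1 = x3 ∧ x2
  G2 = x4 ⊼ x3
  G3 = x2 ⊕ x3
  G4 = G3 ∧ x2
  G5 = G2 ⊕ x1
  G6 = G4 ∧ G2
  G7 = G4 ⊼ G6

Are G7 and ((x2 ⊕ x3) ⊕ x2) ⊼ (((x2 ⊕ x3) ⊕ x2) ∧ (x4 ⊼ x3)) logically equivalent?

No

G2 = x4 ⊼ x3
G3 = x2 ⊕ x3
G4 = G3 ∧ x2 = (x2 ⊕ x3) ∧ x2
G6 = G4 ∧ G2 = ((x2 ⊕ x3) ∧ x2) ∧ (x4 ⊼ x3)
G7 = G4 ⊼ G6 = ((x2 ⊕ x3) ∧ x2) ⊼ (((x2 ⊕ x3) ∧ x2) ∧ (x4 ⊼ x3))
At x1=0, x2=0, x3=1, x4=0: circuit gives 1, formula gives 0.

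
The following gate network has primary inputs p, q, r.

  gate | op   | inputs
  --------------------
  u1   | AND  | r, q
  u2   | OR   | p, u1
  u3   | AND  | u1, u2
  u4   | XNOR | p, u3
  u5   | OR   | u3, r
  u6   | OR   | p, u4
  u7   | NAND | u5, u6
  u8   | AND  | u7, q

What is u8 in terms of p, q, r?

((((r AND q) AND (p OR (r AND q))) OR r) NAND (p OR (p XNOR ((r AND q) AND (p OR (r AND q)))))) AND q

u1 = r AND q
u2 = p OR u1 = p OR (r AND q)
u3 = u1 AND u2 = (r AND q) AND (p OR (r AND q))
u4 = p XNOR u3 = p XNOR ((r AND q) AND (p OR (r AND q)))
u5 = u3 OR r = ((r AND q) AND (p OR (r AND q))) OR r
u6 = p OR u4 = p OR (p XNOR ((r AND q) AND (p OR (r AND q))))
u7 = u5 NAND u6 = (((r AND q) AND (p OR (r AND q))) OR r) NAND (p OR (p XNOR ((r AND q) AND (p OR (r AND q)))))
u8 = u7 AND q = ((((r AND q) AND (p OR (r AND q))) OR r) NAND (p OR (p XNOR ((r AND q) AND (p OR (r AND q)))))) AND q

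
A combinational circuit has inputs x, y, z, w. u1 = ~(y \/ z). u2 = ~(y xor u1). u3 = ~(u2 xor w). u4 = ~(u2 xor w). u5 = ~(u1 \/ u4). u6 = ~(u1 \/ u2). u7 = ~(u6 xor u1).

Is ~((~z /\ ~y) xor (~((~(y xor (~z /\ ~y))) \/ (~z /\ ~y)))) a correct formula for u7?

u1 = ~(y \/ z)
u2 = ~(y xor u1) = ~(y xor (~(y \/ z)))
u6 = ~(u1 \/ u2) = ~((~(y \/ z)) \/ (~(y xor (~(y \/ z)))))
u7 = ~(u6 xor u1) = ~((~((~(y \/ z)) \/ (~(y xor (~(y \/ z)))))) xor (~(y \/ z)))
At x=0, y=0, z=0, w=0: circuit gives 0, formula gives 0.
At x=0, y=0, z=1, w=0: circuit gives 1, formula gives 1.
Agrees on all 16 inputs.

Yes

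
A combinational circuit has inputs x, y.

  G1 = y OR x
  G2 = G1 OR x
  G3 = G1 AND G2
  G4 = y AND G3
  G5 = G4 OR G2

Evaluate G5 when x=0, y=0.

0

G1 = 0 OR 0 = 0
G2 = 0 OR 0 = 0
G3 = 0 AND 0 = 0
G4 = 0 AND 0 = 0
G5 = 0 OR 0 = 0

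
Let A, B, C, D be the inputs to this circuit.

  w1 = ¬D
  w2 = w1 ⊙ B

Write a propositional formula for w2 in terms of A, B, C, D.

¬D ⊙ B

w1 = ¬D
w2 = w1 ⊙ B = ¬D ⊙ B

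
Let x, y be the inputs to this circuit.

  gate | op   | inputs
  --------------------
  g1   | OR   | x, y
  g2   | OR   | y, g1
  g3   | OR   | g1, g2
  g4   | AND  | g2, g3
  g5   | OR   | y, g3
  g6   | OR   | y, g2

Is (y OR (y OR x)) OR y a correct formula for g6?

Yes

g1 = x OR y
g2 = y OR g1 = y OR (x OR y)
g6 = y OR g2 = y OR (y OR (x OR y))
At x=0, y=0: circuit gives 0, formula gives 0.
At x=0, y=1: circuit gives 1, formula gives 1.
Agrees on all 4 inputs.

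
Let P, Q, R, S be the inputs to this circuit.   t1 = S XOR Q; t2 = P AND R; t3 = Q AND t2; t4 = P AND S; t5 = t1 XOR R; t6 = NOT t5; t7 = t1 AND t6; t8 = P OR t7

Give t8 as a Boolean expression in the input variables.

P OR ((S XOR Q) AND NOT ((S XOR Q) XOR R))

t1 = S XOR Q
t5 = t1 XOR R = (S XOR Q) XOR R
t6 = NOT t5 = NOT ((S XOR Q) XOR R)
t7 = t1 AND t6 = (S XOR Q) AND NOT ((S XOR Q) XOR R)
t8 = P OR t7 = P OR ((S XOR Q) AND NOT ((S XOR Q) XOR R))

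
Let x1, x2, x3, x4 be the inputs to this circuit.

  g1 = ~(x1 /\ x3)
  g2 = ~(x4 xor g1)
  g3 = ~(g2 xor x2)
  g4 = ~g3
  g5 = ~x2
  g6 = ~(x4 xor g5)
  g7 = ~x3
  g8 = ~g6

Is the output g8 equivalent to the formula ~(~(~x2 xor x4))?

g5 = ~x2
g6 = ~(x4 xor g5) = ~(x4 xor ~x2)
g8 = ~g6 = ~(~(x4 xor ~x2))
At x1=0, x2=0, x3=0, x4=1: circuit gives 0, formula gives 0.
At x1=0, x2=0, x3=0, x4=0: circuit gives 1, formula gives 1.
Agrees on all 16 inputs.

Yes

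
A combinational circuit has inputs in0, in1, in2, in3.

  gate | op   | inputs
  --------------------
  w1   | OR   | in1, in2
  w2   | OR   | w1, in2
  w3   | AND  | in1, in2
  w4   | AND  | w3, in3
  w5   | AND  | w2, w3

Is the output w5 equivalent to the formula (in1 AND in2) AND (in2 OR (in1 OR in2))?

Yes

w1 = in1 OR in2
w2 = w1 OR in2 = (in1 OR in2) OR in2
w3 = in1 AND in2
w5 = w2 AND w3 = ((in1 OR in2) OR in2) AND (in1 AND in2)
At in0=0, in1=0, in2=0, in3=0: circuit gives 0, formula gives 0.
At in0=0, in1=1, in2=1, in3=0: circuit gives 1, formula gives 1.
Agrees on all 16 inputs.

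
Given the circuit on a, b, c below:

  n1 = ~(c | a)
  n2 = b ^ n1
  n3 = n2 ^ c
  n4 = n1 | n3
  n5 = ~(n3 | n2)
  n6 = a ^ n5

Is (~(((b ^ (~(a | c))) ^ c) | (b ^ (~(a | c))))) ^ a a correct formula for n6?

Yes

n1 = ~(c | a)
n2 = b ^ n1 = b ^ (~(c | a))
n3 = n2 ^ c = (b ^ (~(c | a))) ^ c
n5 = ~(n3 | n2) = ~(((b ^ (~(c | a))) ^ c) | (b ^ (~(c | a))))
n6 = a ^ n5 = a ^ (~(((b ^ (~(c | a))) ^ c) | (b ^ (~(c | a)))))
At a=0, b=0, c=0: circuit gives 0, formula gives 0.
At a=0, b=1, c=0: circuit gives 1, formula gives 1.
Agrees on all 8 inputs.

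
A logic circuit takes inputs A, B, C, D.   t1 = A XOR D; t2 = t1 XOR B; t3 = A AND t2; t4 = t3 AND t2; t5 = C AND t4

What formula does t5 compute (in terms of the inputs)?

t1 = A XOR D
t2 = t1 XOR B = (A XOR D) XOR B
t3 = A AND t2 = A AND ((A XOR D) XOR B)
t4 = t3 AND t2 = (A AND ((A XOR D) XOR B)) AND ((A XOR D) XOR B)
t5 = C AND t4 = C AND ((A AND ((A XOR D) XOR B)) AND ((A XOR D) XOR B))

C AND ((A AND ((A XOR D) XOR B)) AND ((A XOR D) XOR B))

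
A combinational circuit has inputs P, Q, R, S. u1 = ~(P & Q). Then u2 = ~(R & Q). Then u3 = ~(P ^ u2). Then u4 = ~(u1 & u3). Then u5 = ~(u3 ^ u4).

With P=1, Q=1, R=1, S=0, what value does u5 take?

u1 = ~(1 & 1) = 0
u2 = ~(1 & 1) = 0
u3 = ~(1 ^ 0) = 0
u4 = ~(0 & 0) = 1
u5 = ~(0 ^ 1) = 0

0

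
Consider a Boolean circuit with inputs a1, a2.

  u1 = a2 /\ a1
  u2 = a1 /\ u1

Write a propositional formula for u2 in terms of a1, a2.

u1 = a2 /\ a1
u2 = a1 /\ u1 = a1 /\ (a2 /\ a1)

a1 /\ (a2 /\ a1)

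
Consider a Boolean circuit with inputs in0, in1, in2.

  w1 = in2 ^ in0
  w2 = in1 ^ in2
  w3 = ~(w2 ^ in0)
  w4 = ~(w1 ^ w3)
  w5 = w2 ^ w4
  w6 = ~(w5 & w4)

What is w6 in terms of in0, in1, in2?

~(((in1 ^ in2) ^ (~((in2 ^ in0) ^ (~((in1 ^ in2) ^ in0))))) & (~((in2 ^ in0) ^ (~((in1 ^ in2) ^ in0)))))

w1 = in2 ^ in0
w2 = in1 ^ in2
w3 = ~(w2 ^ in0) = ~((in1 ^ in2) ^ in0)
w4 = ~(w1 ^ w3) = ~((in2 ^ in0) ^ (~((in1 ^ in2) ^ in0)))
w5 = w2 ^ w4 = (in1 ^ in2) ^ (~((in2 ^ in0) ^ (~((in1 ^ in2) ^ in0))))
w6 = ~(w5 & w4) = ~(((in1 ^ in2) ^ (~((in2 ^ in0) ^ (~((in1 ^ in2) ^ in0))))) & (~((in2 ^ in0) ^ (~((in1 ^ in2) ^ in0)))))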